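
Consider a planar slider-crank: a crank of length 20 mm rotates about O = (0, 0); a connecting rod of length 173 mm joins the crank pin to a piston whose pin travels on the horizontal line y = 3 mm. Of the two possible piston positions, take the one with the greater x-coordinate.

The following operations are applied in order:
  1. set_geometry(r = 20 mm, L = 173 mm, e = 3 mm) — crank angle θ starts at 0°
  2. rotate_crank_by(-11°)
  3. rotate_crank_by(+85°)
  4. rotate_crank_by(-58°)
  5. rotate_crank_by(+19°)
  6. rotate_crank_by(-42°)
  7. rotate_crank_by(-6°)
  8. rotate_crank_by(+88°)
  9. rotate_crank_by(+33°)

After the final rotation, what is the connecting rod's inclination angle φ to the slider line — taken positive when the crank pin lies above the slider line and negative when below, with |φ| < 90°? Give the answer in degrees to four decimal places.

5.3136

set_geometry: r = 20 mm, L = 173 mm, e = 3 mm; θ ← 0°
rotate_crank_by(-11°): θ ← 0° -11° = -11°
rotate_crank_by(+85°): θ ← -11° +85° = 74°
rotate_crank_by(-58°): θ ← 74° -58° = 16°
rotate_crank_by(+19°): θ ← 16° +19° = 35°
rotate_crank_by(-42°): θ ← 35° -42° = -7°
rotate_crank_by(-6°): θ ← -7° -6° = -13°
rotate_crank_by(+88°): θ ← -13° +88° = 75°
rotate_crank_by(+33°): θ ← 75° +33° = 108°
crank pin P = (r cos θ, r sin θ) = (-6.180340, 19.021130)
h = r sin θ − e = 19.021130 − 3 = 16.021130
sin φ = h / L = 16.021130 / 173 = 0.09260769
φ = arcsin(0.09260769) = 5.313643°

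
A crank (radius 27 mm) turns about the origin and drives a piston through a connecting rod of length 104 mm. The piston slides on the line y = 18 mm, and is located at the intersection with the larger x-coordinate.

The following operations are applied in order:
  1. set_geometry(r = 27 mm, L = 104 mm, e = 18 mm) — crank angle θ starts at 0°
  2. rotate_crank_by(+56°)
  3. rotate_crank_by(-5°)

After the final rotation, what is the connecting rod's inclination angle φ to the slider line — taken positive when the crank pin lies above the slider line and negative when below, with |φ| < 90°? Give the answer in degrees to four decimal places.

1.6436

set_geometry: r = 27 mm, L = 104 mm, e = 18 mm; θ ← 0°
rotate_crank_by(+56°): θ ← 0° +56° = 56°
rotate_crank_by(-5°): θ ← 56° -5° = 51°
crank pin P = (r cos θ, r sin θ) = (16.991651, 20.982941)
h = r sin θ − e = 20.982941 − 18 = 2.982941
sin φ = h / L = 2.982941 / 104 = 0.02868212
φ = arcsin(0.02868212) = 1.643590°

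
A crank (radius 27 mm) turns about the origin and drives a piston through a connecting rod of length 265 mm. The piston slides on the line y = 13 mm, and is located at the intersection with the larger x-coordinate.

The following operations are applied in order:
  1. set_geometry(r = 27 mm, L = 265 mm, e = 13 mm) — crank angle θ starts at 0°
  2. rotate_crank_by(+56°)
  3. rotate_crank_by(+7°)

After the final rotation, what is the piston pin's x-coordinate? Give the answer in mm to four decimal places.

277.0270

set_geometry: r = 27 mm, L = 265 mm, e = 13 mm; θ ← 0°
rotate_crank_by(+56°): θ ← 0° +56° = 56°
rotate_crank_by(+7°): θ ← 56° +7° = 63°
crank pin P = (r cos θ, r sin θ) = (12.257743, 24.057176)
h = r sin θ − e = 24.057176 − 13 = 11.057176
x = r cos θ + √(L² − h²) = 12.257743 + √(70225.0 − 122.2611) = 12.257743 + 264.769218 = 277.026962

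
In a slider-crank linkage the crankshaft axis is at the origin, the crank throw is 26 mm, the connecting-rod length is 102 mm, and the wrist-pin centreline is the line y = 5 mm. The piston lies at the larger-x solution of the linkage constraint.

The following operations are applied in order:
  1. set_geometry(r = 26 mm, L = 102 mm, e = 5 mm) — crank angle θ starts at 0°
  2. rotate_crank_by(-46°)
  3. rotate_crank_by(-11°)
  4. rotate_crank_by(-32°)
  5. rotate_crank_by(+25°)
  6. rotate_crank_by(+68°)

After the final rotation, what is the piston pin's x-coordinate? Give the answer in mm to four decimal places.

set_geometry: r = 26 mm, L = 102 mm, e = 5 mm; θ ← 0°
rotate_crank_by(-46°): θ ← 0° -46° = -46°
rotate_crank_by(-11°): θ ← -46° -11° = -57°
rotate_crank_by(-32°): θ ← -57° -32° = -89°
rotate_crank_by(+25°): θ ← -89° +25° = -64°
rotate_crank_by(+68°): θ ← -64° +68° = 4°
crank pin P = (r cos θ, r sin θ) = (25.936665, 1.813668)
h = r sin θ − e = 1.813668 − 5 = -3.186332
x = r cos θ + √(L² − h²) = 25.936665 + √(10404.0 − 10.1527) = 25.936665 + 101.950220 = 127.886885

127.8869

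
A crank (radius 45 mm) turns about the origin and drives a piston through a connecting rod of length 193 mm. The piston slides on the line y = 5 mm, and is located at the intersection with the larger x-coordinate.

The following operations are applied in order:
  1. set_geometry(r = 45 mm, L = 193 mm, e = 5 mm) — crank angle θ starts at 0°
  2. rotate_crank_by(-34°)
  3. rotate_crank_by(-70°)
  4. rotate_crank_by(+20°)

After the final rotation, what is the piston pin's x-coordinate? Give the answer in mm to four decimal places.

191.1806

set_geometry: r = 45 mm, L = 193 mm, e = 5 mm; θ ← 0°
rotate_crank_by(-34°): θ ← 0° -34° = -34°
rotate_crank_by(-70°): θ ← -34° -70° = -104°
rotate_crank_by(+20°): θ ← -104° +20° = -84°
crank pin P = (r cos θ, r sin θ) = (4.703781, -44.753485)
h = r sin θ − e = -44.753485 − 5 = -49.753485
x = r cos θ + √(L² − h²) = 4.703781 + √(37249.0 − 2475.4093) = 4.703781 + 186.476783 = 191.180564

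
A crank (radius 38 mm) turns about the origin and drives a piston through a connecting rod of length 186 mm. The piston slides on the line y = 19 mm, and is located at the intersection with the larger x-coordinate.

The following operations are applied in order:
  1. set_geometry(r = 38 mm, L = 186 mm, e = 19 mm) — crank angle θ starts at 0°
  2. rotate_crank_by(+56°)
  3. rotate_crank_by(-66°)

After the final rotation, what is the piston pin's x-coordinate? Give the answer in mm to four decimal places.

221.6527

set_geometry: r = 38 mm, L = 186 mm, e = 19 mm; θ ← 0°
rotate_crank_by(+56°): θ ← 0° +56° = 56°
rotate_crank_by(-66°): θ ← 56° -66° = -10°
crank pin P = (r cos θ, r sin θ) = (37.422695, -6.598631)
h = r sin θ − e = -6.598631 − 19 = -25.598631
x = r cos θ + √(L² − h²) = 37.422695 + √(34596.0 − 655.2899) = 37.422695 + 184.230047 = 221.652741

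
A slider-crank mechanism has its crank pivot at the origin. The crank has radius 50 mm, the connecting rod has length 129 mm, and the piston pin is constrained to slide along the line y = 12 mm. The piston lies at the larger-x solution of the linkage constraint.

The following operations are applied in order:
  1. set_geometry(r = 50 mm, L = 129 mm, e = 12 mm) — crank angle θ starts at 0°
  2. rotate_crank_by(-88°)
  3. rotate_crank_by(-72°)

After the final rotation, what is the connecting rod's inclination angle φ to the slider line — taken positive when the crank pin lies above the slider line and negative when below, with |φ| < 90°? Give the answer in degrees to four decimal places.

set_geometry: r = 50 mm, L = 129 mm, e = 12 mm; θ ← 0°
rotate_crank_by(-88°): θ ← 0° -88° = -88°
rotate_crank_by(-72°): θ ← -88° -72° = -160°
crank pin P = (r cos θ, r sin θ) = (-46.984631, -17.101007)
h = r sin θ − e = -17.101007 − 12 = -29.101007
sin φ = h / L = -29.101007 / 129 = -0.22558920
φ = arcsin(-0.22558920) = -13.037528°

-13.0375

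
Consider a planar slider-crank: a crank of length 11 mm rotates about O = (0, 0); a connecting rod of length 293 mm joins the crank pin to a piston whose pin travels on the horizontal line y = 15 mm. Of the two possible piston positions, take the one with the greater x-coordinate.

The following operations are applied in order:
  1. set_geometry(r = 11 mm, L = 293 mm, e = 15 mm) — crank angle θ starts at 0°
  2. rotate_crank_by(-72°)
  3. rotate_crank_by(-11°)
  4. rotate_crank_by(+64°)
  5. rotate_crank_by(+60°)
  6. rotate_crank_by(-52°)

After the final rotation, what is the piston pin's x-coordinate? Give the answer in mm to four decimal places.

303.2985

set_geometry: r = 11 mm, L = 293 mm, e = 15 mm; θ ← 0°
rotate_crank_by(-72°): θ ← 0° -72° = -72°
rotate_crank_by(-11°): θ ← -72° -11° = -83°
rotate_crank_by(+64°): θ ← -83° +64° = -19°
rotate_crank_by(+60°): θ ← -19° +60° = 41°
rotate_crank_by(-52°): θ ← 41° -52° = -11°
crank pin P = (r cos θ, r sin θ) = (10.797899, -2.098899)
h = r sin θ − e = -2.098899 − 15 = -17.098899
x = r cos θ + √(L² − h²) = 10.797899 + √(85849.0 − 292.3723) = 10.797899 + 292.500646 = 303.298545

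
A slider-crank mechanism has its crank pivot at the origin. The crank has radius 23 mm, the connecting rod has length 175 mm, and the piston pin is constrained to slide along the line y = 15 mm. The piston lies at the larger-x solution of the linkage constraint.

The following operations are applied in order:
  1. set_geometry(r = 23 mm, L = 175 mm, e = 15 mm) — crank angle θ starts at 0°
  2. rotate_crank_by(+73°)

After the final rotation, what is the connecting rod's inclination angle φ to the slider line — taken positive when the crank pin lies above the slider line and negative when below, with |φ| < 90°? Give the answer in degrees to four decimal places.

set_geometry: r = 23 mm, L = 175 mm, e = 15 mm; θ ← 0°
rotate_crank_by(+73°): θ ← 0° +73° = 73°
crank pin P = (r cos θ, r sin θ) = (6.724549, 21.995009)
h = r sin θ − e = 21.995009 − 15 = 6.995009
sin φ = h / L = 6.995009 / 175 = 0.03997148
φ = arcsin(0.03997148) = 2.290808°

2.2908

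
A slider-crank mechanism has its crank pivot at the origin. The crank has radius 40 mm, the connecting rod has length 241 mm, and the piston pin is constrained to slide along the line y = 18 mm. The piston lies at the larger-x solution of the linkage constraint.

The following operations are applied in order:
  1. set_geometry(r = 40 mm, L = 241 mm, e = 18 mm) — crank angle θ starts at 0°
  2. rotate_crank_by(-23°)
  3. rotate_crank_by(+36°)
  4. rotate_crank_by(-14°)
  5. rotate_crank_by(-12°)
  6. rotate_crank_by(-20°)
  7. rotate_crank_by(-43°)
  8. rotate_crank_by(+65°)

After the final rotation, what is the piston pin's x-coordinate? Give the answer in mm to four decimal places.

278.8981

set_geometry: r = 40 mm, L = 241 mm, e = 18 mm; θ ← 0°
rotate_crank_by(-23°): θ ← 0° -23° = -23°
rotate_crank_by(+36°): θ ← -23° +36° = 13°
rotate_crank_by(-14°): θ ← 13° -14° = -1°
rotate_crank_by(-12°): θ ← -1° -12° = -13°
rotate_crank_by(-20°): θ ← -13° -20° = -33°
rotate_crank_by(-43°): θ ← -33° -43° = -76°
rotate_crank_by(+65°): θ ← -76° +65° = -11°
crank pin P = (r cos θ, r sin θ) = (39.265087, -7.632360)
h = r sin θ − e = -7.632360 − 18 = -25.632360
x = r cos θ + √(L² − h²) = 39.265087 + √(58081.0 − 657.0179) = 39.265087 + 239.633016 = 278.898103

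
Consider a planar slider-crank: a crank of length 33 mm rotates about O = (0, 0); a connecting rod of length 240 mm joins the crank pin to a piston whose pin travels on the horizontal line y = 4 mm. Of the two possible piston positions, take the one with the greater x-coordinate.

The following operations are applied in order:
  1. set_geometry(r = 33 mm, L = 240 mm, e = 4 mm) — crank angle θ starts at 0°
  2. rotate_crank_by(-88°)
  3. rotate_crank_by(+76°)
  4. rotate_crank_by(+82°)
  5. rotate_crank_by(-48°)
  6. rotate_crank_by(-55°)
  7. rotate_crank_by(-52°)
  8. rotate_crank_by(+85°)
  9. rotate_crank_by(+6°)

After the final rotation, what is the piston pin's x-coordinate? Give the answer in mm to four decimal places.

set_geometry: r = 33 mm, L = 240 mm, e = 4 mm; θ ← 0°
rotate_crank_by(-88°): θ ← 0° -88° = -88°
rotate_crank_by(+76°): θ ← -88° +76° = -12°
rotate_crank_by(+82°): θ ← -12° +82° = 70°
rotate_crank_by(-48°): θ ← 70° -48° = 22°
rotate_crank_by(-55°): θ ← 22° -55° = -33°
rotate_crank_by(-52°): θ ← -33° -52° = -85°
rotate_crank_by(+85°): θ ← -85° +85° = 0°
rotate_crank_by(+6°): θ ← 0° +6° = 6°
crank pin P = (r cos θ, r sin θ) = (32.819223, 3.449439)
h = r sin θ − e = 3.449439 − 4 = -0.550561
x = r cos θ + √(L² − h²) = 32.819223 + √(57600.0 − 0.3031) = 32.819223 + 239.999369 = 272.818591

272.8186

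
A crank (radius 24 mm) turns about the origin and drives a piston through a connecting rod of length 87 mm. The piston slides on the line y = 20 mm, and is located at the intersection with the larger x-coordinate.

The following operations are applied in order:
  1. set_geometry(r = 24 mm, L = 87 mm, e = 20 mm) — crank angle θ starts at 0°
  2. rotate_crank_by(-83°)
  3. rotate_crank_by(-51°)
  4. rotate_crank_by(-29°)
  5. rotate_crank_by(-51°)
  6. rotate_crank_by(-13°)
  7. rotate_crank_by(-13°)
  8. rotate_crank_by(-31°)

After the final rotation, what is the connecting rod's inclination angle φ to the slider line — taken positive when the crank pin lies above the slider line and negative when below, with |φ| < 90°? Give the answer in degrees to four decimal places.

2.6328

set_geometry: r = 24 mm, L = 87 mm, e = 20 mm; θ ← 0°
rotate_crank_by(-83°): θ ← 0° -83° = -83°
rotate_crank_by(-51°): θ ← -83° -51° = -134°
rotate_crank_by(-29°): θ ← -134° -29° = -163°
rotate_crank_by(-51°): θ ← -163° -51° = -214°
rotate_crank_by(-13°): θ ← -214° -13° = -227°
rotate_crank_by(-13°): θ ← -227° -13° = -240°
rotate_crank_by(-31°): θ ← -240° -31° = -271°
crank pin P = (r cos θ, r sin θ) = (0.418858, 23.996345)
h = r sin θ − e = 23.996345 − 20 = 3.996345
sin φ = h / L = 3.996345 / 87 = 0.04593500
φ = arcsin(0.04593500) = 2.632808°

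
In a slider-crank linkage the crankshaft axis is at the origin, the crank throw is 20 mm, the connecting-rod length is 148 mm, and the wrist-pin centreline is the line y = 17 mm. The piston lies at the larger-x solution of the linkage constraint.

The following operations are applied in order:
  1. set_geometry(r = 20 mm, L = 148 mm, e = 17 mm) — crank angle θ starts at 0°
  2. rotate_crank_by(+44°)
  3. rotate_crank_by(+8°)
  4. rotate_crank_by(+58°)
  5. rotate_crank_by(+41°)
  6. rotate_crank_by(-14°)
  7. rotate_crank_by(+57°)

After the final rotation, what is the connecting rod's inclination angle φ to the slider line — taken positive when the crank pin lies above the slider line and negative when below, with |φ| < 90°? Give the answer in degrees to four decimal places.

-8.4854

set_geometry: r = 20 mm, L = 148 mm, e = 17 mm; θ ← 0°
rotate_crank_by(+44°): θ ← 0° +44° = 44°
rotate_crank_by(+8°): θ ← 44° +8° = 52°
rotate_crank_by(+58°): θ ← 52° +58° = 110°
rotate_crank_by(+41°): θ ← 110° +41° = 151°
rotate_crank_by(-14°): θ ← 151° -14° = 137°
rotate_crank_by(+57°): θ ← 137° +57° = 194°
crank pin P = (r cos θ, r sin θ) = (-19.405915, -4.838438)
h = r sin θ − e = -4.838438 − 17 = -21.838438
sin φ = h / L = -21.838438 / 148 = -0.14755701
φ = arcsin(-0.14755701) = -8.485378°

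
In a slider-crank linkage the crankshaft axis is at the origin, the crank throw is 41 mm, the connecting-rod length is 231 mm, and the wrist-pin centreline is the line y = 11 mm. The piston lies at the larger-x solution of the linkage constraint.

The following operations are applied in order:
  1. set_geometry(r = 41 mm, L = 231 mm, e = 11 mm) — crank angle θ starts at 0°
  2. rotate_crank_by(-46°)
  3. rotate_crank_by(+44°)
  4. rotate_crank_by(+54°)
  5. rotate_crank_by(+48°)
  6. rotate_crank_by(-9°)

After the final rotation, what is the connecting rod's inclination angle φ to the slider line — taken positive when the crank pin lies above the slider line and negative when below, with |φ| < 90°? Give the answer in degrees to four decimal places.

set_geometry: r = 41 mm, L = 231 mm, e = 11 mm; θ ← 0°
rotate_crank_by(-46°): θ ← 0° -46° = -46°
rotate_crank_by(+44°): θ ← -46° +44° = -2°
rotate_crank_by(+54°): θ ← -2° +54° = 52°
rotate_crank_by(+48°): θ ← 52° +48° = 100°
rotate_crank_by(-9°): θ ← 100° -9° = 91°
crank pin P = (r cos θ, r sin θ) = (-0.715549, 40.993756)
h = r sin θ − e = 40.993756 − 11 = 29.993756
sin φ = h / L = 29.993756 / 231 = 0.12984310
φ = arcsin(0.12984310) = 7.460526°

7.4605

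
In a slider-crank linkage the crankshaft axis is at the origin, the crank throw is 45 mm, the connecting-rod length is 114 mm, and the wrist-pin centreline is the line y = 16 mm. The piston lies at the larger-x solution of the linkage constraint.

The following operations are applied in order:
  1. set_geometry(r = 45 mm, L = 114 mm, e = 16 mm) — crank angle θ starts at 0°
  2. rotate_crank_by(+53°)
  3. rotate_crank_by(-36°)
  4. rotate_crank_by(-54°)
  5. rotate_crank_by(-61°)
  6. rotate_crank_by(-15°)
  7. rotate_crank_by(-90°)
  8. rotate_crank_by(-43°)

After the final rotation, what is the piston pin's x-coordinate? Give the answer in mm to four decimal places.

set_geometry: r = 45 mm, L = 114 mm, e = 16 mm; θ ← 0°
rotate_crank_by(+53°): θ ← 0° +53° = 53°
rotate_crank_by(-36°): θ ← 53° -36° = 17°
rotate_crank_by(-54°): θ ← 17° -54° = -37°
rotate_crank_by(-61°): θ ← -37° -61° = -98°
rotate_crank_by(-15°): θ ← -98° -15° = -113°
rotate_crank_by(-90°): θ ← -113° -90° = -203°
rotate_crank_by(-43°): θ ← -203° -43° = -246°
crank pin P = (r cos θ, r sin θ) = (-18.303149, 41.109546)
h = r sin θ − e = 41.109546 − 16 = 25.109546
x = r cos θ + √(L² − h²) = -18.303149 + √(12996.0 − 630.4893) = -18.303149 + 111.200318 = 92.897169

92.8972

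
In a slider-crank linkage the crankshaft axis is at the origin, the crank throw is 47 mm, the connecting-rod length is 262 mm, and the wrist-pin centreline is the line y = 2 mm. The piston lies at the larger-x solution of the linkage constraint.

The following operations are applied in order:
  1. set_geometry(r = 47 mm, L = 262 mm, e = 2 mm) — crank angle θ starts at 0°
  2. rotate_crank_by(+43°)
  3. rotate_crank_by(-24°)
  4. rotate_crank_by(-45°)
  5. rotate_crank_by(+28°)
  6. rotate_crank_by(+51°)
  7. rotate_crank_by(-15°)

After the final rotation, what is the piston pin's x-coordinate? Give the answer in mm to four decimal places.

set_geometry: r = 47 mm, L = 262 mm, e = 2 mm; θ ← 0°
rotate_crank_by(+43°): θ ← 0° +43° = 43°
rotate_crank_by(-24°): θ ← 43° -24° = 19°
rotate_crank_by(-45°): θ ← 19° -45° = -26°
rotate_crank_by(+28°): θ ← -26° +28° = 2°
rotate_crank_by(+51°): θ ← 2° +51° = 53°
rotate_crank_by(-15°): θ ← 53° -15° = 38°
crank pin P = (r cos θ, r sin θ) = (37.036505, 28.936089)
h = r sin θ − e = 28.936089 − 2 = 26.936089
x = r cos θ + √(L² − h²) = 37.036505 + √(68644.0 − 725.5529) = 37.036505 + 260.611679 = 297.648184

297.6482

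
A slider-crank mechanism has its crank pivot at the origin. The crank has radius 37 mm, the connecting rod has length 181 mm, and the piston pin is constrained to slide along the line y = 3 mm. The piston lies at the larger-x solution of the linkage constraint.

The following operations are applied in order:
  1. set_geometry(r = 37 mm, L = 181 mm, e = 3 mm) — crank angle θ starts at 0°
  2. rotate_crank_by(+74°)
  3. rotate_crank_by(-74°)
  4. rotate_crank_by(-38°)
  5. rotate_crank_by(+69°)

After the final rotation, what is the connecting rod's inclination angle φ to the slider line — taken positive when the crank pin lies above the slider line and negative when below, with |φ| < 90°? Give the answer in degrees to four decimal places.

5.0894

set_geometry: r = 37 mm, L = 181 mm, e = 3 mm; θ ← 0°
rotate_crank_by(+74°): θ ← 0° +74° = 74°
rotate_crank_by(-74°): θ ← 74° -74° = 0°
rotate_crank_by(-38°): θ ← 0° -38° = -38°
rotate_crank_by(+69°): θ ← -38° +69° = 31°
crank pin P = (r cos θ, r sin θ) = (31.715190, 19.056409)
h = r sin θ − e = 19.056409 − 3 = 16.056409
sin φ = h / L = 16.056409 / 181 = 0.08870944
φ = arcsin(0.08870944) = 5.089367°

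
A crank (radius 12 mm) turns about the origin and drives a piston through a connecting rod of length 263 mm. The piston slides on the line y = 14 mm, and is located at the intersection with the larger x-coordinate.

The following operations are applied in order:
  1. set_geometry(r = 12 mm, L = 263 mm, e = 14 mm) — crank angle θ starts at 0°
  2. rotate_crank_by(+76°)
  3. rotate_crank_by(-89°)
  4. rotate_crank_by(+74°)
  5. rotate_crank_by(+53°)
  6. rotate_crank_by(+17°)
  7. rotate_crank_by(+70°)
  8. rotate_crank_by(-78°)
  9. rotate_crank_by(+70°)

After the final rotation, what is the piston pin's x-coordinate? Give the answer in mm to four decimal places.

250.7769

set_geometry: r = 12 mm, L = 263 mm, e = 14 mm; θ ← 0°
rotate_crank_by(+76°): θ ← 0° +76° = 76°
rotate_crank_by(-89°): θ ← 76° -89° = -13°
rotate_crank_by(+74°): θ ← -13° +74° = 61°
rotate_crank_by(+53°): θ ← 61° +53° = 114°
rotate_crank_by(+17°): θ ← 114° +17° = 131°
rotate_crank_by(+70°): θ ← 131° +70° = 201°
rotate_crank_by(-78°): θ ← 201° -78° = 123°
rotate_crank_by(+70°): θ ← 123° +70° = 193°
crank pin P = (r cos θ, r sin θ) = (-11.692441, -2.699413)
h = r sin θ − e = -2.699413 − 14 = -16.699413
x = r cos θ + √(L² − h²) = -11.692441 + √(69169.0 − 278.8704) = -11.692441 + 262.469293 = 250.776852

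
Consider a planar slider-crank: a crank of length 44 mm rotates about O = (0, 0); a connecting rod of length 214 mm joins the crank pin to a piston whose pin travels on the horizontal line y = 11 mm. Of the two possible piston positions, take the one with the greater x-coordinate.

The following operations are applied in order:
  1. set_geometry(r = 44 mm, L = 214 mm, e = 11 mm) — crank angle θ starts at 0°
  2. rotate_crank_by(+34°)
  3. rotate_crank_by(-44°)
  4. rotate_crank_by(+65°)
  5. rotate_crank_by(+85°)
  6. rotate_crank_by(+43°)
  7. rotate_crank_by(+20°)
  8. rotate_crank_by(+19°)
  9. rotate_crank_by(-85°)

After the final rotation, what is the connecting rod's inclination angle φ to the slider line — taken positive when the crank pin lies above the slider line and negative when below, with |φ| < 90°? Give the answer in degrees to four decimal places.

5.0958

set_geometry: r = 44 mm, L = 214 mm, e = 11 mm; θ ← 0°
rotate_crank_by(+34°): θ ← 0° +34° = 34°
rotate_crank_by(-44°): θ ← 34° -44° = -10°
rotate_crank_by(+65°): θ ← -10° +65° = 55°
rotate_crank_by(+85°): θ ← 55° +85° = 140°
rotate_crank_by(+43°): θ ← 140° +43° = 183°
rotate_crank_by(+20°): θ ← 183° +20° = 203°
rotate_crank_by(+19°): θ ← 203° +19° = 222°
rotate_crank_by(-85°): θ ← 222° -85° = 137°
crank pin P = (r cos θ, r sin θ) = (-32.179563, 30.007928)
h = r sin θ − e = 30.007928 − 11 = 19.007928
sin φ = h / L = 19.007928 / 214 = 0.08882209
φ = arcsin(0.08882209) = 5.095847°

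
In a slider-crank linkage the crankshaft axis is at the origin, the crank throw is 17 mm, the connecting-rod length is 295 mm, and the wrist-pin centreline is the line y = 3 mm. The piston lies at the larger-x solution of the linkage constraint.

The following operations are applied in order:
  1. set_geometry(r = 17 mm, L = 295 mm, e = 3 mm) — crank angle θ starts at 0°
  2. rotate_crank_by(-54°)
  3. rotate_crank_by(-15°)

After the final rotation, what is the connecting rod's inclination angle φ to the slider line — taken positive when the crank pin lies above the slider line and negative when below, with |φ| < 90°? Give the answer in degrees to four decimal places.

-3.6677

set_geometry: r = 17 mm, L = 295 mm, e = 3 mm; θ ← 0°
rotate_crank_by(-54°): θ ← 0° -54° = -54°
rotate_crank_by(-15°): θ ← -54° -15° = -69°
crank pin P = (r cos θ, r sin θ) = (6.092255, -15.870867)
h = r sin θ − e = -15.870867 − 3 = -18.870867
sin φ = h / L = -18.870867 / 295 = -0.06396904
φ = arcsin(-0.06396904) = -3.667660°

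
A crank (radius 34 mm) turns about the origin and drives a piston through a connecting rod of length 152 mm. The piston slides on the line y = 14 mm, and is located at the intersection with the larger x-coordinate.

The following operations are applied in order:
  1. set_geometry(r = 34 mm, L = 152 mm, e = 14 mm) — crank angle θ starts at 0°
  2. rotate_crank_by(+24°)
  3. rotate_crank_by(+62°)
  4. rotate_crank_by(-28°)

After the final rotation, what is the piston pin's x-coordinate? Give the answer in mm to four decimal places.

169.2917

set_geometry: r = 34 mm, L = 152 mm, e = 14 mm; θ ← 0°
rotate_crank_by(+24°): θ ← 0° +24° = 24°
rotate_crank_by(+62°): θ ← 24° +62° = 86°
rotate_crank_by(-28°): θ ← 86° -28° = 58°
crank pin P = (r cos θ, r sin θ) = (18.017255, 28.833635)
h = r sin θ − e = 28.833635 − 14 = 14.833635
x = r cos θ + √(L² − h²) = 18.017255 + √(23104.0 − 220.0367) = 18.017255 + 151.274463 = 169.291718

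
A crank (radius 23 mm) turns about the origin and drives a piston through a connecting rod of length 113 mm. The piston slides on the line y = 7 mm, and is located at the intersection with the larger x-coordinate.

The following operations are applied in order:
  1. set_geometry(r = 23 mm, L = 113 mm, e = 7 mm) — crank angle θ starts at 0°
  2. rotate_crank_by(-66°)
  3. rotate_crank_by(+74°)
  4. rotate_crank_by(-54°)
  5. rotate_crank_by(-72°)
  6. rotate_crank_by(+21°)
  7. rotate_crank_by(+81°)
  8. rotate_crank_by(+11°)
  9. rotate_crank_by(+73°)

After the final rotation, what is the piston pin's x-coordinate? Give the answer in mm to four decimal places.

set_geometry: r = 23 mm, L = 113 mm, e = 7 mm; θ ← 0°
rotate_crank_by(-66°): θ ← 0° -66° = -66°
rotate_crank_by(+74°): θ ← -66° +74° = 8°
rotate_crank_by(-54°): θ ← 8° -54° = -46°
rotate_crank_by(-72°): θ ← -46° -72° = -118°
rotate_crank_by(+21°): θ ← -118° +21° = -97°
rotate_crank_by(+81°): θ ← -97° +81° = -16°
rotate_crank_by(+11°): θ ← -16° +11° = -5°
rotate_crank_by(+73°): θ ← -5° +73° = 68°
crank pin P = (r cos θ, r sin θ) = (8.615952, 21.325229)
h = r sin θ − e = 21.325229 − 7 = 14.325229
x = r cos θ + √(L² − h²) = 8.615952 + √(12769.0 − 205.2122) = 8.615952 + 112.088304 = 120.704255

120.7043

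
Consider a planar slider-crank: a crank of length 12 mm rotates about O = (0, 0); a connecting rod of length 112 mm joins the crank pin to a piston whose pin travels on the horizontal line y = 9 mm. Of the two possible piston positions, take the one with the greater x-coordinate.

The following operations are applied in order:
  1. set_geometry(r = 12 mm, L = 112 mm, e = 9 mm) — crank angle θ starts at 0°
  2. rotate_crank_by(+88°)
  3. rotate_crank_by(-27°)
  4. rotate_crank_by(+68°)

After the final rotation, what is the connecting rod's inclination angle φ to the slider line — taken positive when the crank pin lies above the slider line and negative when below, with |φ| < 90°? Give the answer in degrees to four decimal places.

0.1666

set_geometry: r = 12 mm, L = 112 mm, e = 9 mm; θ ← 0°
rotate_crank_by(+88°): θ ← 0° +88° = 88°
rotate_crank_by(-27°): θ ← 88° -27° = 61°
rotate_crank_by(+68°): θ ← 61° +68° = 129°
crank pin P = (r cos θ, r sin θ) = (-7.551845, 9.325752)
h = r sin θ − e = 9.325752 − 9 = 0.325752
sin φ = h / L = 0.325752 / 112 = 0.00290850
φ = arcsin(0.00290850) = 0.166645°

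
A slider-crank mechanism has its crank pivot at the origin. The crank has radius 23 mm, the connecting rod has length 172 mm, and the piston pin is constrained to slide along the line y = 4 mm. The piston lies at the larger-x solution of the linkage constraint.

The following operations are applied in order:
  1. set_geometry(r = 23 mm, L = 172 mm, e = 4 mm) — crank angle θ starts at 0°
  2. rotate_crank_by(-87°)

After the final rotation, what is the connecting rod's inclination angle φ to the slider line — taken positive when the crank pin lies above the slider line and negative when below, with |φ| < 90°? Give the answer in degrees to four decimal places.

set_geometry: r = 23 mm, L = 172 mm, e = 4 mm; θ ← 0°
rotate_crank_by(-87°): θ ← 0° -87° = -87°
crank pin P = (r cos θ, r sin θ) = (1.203727, -22.968479)
h = r sin θ − e = -22.968479 − 4 = -26.968479
sin φ = h / L = -26.968479 / 172 = -0.15679348
φ = arcsin(-0.15679348) = -9.020827°

-9.0208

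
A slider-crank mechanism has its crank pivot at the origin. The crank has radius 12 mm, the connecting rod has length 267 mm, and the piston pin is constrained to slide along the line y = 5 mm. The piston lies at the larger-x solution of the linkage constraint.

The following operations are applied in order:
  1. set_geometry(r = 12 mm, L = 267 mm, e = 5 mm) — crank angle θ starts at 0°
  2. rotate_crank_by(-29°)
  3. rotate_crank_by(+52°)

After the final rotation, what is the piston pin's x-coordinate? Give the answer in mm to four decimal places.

set_geometry: r = 12 mm, L = 267 mm, e = 5 mm; θ ← 0°
rotate_crank_by(-29°): θ ← 0° -29° = -29°
rotate_crank_by(+52°): θ ← -29° +52° = 23°
crank pin P = (r cos θ, r sin θ) = (11.046058, 4.688774)
h = r sin θ − e = 4.688774 − 5 = -0.311226
x = r cos θ + √(L² − h²) = 11.046058 + √(71289.0 − 0.0969) = 11.046058 + 266.999819 = 278.045877

278.0459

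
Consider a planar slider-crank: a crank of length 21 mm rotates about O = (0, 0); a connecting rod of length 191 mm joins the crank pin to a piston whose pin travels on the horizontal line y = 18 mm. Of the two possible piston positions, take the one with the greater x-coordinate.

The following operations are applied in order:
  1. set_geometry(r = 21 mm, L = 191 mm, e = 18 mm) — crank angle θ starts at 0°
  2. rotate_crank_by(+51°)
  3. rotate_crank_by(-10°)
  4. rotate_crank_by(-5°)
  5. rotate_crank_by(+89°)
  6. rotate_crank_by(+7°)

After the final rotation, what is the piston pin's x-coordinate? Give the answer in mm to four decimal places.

set_geometry: r = 21 mm, L = 191 mm, e = 18 mm; θ ← 0°
rotate_crank_by(+51°): θ ← 0° +51° = 51°
rotate_crank_by(-10°): θ ← 51° -10° = 41°
rotate_crank_by(-5°): θ ← 41° -5° = 36°
rotate_crank_by(+89°): θ ← 36° +89° = 125°
rotate_crank_by(+7°): θ ← 125° +7° = 132°
crank pin P = (r cos θ, r sin θ) = (-14.051743, 15.606041)
h = r sin θ − e = 15.606041 − 18 = -2.393959
x = r cos θ + √(L² − h²) = -14.051743 + √(36481.0 − 5.7310) = -14.051743 + 190.984997 = 176.933254

176.9333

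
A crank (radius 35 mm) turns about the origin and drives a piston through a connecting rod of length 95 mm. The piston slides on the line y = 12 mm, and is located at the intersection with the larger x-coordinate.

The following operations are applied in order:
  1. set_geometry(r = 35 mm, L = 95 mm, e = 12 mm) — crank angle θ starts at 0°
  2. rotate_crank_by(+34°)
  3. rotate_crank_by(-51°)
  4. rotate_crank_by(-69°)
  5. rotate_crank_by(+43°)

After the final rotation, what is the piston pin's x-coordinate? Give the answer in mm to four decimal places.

113.5653

set_geometry: r = 35 mm, L = 95 mm, e = 12 mm; θ ← 0°
rotate_crank_by(+34°): θ ← 0° +34° = 34°
rotate_crank_by(-51°): θ ← 34° -51° = -17°
rotate_crank_by(-69°): θ ← -17° -69° = -86°
rotate_crank_by(+43°): θ ← -86° +43° = -43°
crank pin P = (r cos θ, r sin θ) = (25.597380, -23.869943)
h = r sin θ − e = -23.869943 − 12 = -35.869943
x = r cos θ + √(L² − h²) = 25.597380 + √(9025.0 − 1286.6528) = 25.597380 + 87.967876 = 113.565256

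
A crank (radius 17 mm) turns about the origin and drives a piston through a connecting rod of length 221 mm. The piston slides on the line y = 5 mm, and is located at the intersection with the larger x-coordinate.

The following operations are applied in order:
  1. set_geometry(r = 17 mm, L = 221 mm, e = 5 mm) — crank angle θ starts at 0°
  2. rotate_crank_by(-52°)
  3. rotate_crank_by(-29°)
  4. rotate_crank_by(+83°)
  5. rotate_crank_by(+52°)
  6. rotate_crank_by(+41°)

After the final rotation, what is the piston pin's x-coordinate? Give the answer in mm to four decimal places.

set_geometry: r = 17 mm, L = 221 mm, e = 5 mm; θ ← 0°
rotate_crank_by(-52°): θ ← 0° -52° = -52°
rotate_crank_by(-29°): θ ← -52° -29° = -81°
rotate_crank_by(+83°): θ ← -81° +83° = 2°
rotate_crank_by(+52°): θ ← 2° +52° = 54°
rotate_crank_by(+41°): θ ← 54° +41° = 95°
crank pin P = (r cos θ, r sin θ) = (-1.481648, 16.935310)
h = r sin θ − e = 16.935310 − 5 = 11.935310
x = r cos θ + √(L² − h²) = -1.481648 + √(48841.0 − 142.4516) = -1.481648 + 220.677476 = 219.195828

219.1958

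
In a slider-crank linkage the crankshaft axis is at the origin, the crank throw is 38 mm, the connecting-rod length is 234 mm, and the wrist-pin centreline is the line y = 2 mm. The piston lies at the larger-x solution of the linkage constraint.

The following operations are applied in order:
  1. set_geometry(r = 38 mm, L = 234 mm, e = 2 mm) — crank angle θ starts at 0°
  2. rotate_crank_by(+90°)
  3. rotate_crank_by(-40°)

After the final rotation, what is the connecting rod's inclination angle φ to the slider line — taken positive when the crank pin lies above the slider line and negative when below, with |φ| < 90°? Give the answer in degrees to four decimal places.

6.6528

set_geometry: r = 38 mm, L = 234 mm, e = 2 mm; θ ← 0°
rotate_crank_by(+90°): θ ← 0° +90° = 90°
rotate_crank_by(-40°): θ ← 90° -40° = 50°
crank pin P = (r cos θ, r sin θ) = (24.425929, 29.109689)
h = r sin θ − e = 29.109689 − 2 = 27.109689
sin φ = h / L = 27.109689 / 234 = 0.11585337
φ = arcsin(0.11585337) = 6.652849°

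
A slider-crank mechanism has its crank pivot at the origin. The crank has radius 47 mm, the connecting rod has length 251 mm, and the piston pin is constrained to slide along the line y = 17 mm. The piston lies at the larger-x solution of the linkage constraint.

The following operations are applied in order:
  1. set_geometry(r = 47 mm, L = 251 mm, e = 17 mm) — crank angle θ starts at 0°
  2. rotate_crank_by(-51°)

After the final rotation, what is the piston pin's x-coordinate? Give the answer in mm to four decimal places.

set_geometry: r = 47 mm, L = 251 mm, e = 17 mm; θ ← 0°
rotate_crank_by(-51°): θ ← 0° -51° = -51°
crank pin P = (r cos θ, r sin θ) = (29.578058, -36.525860)
h = r sin θ − e = -36.525860 − 17 = -53.525860
x = r cos θ + √(L² − h²) = 29.578058 + √(63001.0 − 2865.0177) = 29.578058 + 245.226390 = 274.804448

274.8044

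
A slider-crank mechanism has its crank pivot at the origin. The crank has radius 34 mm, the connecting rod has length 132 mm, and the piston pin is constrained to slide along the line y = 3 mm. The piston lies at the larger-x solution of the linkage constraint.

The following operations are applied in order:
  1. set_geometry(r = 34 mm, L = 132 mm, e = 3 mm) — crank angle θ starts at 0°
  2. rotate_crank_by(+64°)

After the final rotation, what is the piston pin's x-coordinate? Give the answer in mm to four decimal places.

143.9957

set_geometry: r = 34 mm, L = 132 mm, e = 3 mm; θ ← 0°
rotate_crank_by(+64°): θ ← 0° +64° = 64°
crank pin P = (r cos θ, r sin θ) = (14.904619, 30.558998)
h = r sin θ − e = 30.558998 − 3 = 27.558998
x = r cos θ + √(L² − h²) = 14.904619 + √(17424.0 − 759.4983) = 14.904619 + 129.091060 = 143.995679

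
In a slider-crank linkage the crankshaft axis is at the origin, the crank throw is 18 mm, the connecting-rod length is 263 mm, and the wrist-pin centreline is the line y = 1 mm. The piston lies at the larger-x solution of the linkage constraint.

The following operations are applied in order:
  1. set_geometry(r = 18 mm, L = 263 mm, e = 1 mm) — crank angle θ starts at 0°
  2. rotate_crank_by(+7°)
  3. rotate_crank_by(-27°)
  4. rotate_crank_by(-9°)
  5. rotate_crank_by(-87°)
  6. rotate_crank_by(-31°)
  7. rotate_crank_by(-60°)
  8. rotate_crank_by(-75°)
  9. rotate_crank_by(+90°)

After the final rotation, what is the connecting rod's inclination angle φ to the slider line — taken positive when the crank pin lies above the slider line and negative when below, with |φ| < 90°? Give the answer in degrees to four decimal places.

set_geometry: r = 18 mm, L = 263 mm, e = 1 mm; θ ← 0°
rotate_crank_by(+7°): θ ← 0° +7° = 7°
rotate_crank_by(-27°): θ ← 7° -27° = -20°
rotate_crank_by(-9°): θ ← -20° -9° = -29°
rotate_crank_by(-87°): θ ← -29° -87° = -116°
rotate_crank_by(-31°): θ ← -116° -31° = -147°
rotate_crank_by(-60°): θ ← -147° -60° = -207°
rotate_crank_by(-75°): θ ← -207° -75° = -282°
rotate_crank_by(+90°): θ ← -282° +90° = -192°
crank pin P = (r cos θ, r sin θ) = (-17.606657, 3.742410)
h = r sin θ − e = 3.742410 − 1 = 2.742410
sin φ = h / L = 2.742410 / 263 = 0.01042742
φ = arcsin(0.01042742) = 0.597458°

0.5975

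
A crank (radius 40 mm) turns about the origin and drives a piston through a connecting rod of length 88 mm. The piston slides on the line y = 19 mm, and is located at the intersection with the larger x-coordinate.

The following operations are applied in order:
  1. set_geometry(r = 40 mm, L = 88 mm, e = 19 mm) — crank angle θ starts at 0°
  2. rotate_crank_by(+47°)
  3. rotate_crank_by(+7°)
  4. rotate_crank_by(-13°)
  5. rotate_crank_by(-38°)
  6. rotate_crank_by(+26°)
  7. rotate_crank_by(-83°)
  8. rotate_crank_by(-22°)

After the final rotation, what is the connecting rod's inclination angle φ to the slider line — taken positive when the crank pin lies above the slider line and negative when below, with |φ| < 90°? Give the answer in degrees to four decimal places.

set_geometry: r = 40 mm, L = 88 mm, e = 19 mm; θ ← 0°
rotate_crank_by(+47°): θ ← 0° +47° = 47°
rotate_crank_by(+7°): θ ← 47° +7° = 54°
rotate_crank_by(-13°): θ ← 54° -13° = 41°
rotate_crank_by(-38°): θ ← 41° -38° = 3°
rotate_crank_by(+26°): θ ← 3° +26° = 29°
rotate_crank_by(-83°): θ ← 29° -83° = -54°
rotate_crank_by(-22°): θ ← -54° -22° = -76°
crank pin P = (r cos θ, r sin θ) = (9.676876, -38.811829)
h = r sin θ − e = -38.811829 − 19 = -57.811829
sin φ = h / L = -57.811829 / 88 = -0.65695260
φ = arcsin(-0.65695260) = -41.067873°

-41.0679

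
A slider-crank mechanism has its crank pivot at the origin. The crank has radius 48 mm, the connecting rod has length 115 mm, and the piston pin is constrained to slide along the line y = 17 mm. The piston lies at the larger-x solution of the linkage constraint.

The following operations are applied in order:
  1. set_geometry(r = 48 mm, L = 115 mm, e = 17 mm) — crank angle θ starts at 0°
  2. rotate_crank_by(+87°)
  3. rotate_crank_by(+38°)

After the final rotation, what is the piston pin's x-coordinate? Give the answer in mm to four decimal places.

85.2817

set_geometry: r = 48 mm, L = 115 mm, e = 17 mm; θ ← 0°
rotate_crank_by(+87°): θ ← 0° +87° = 87°
rotate_crank_by(+38°): θ ← 87° +38° = 125°
crank pin P = (r cos θ, r sin θ) = (-27.531669, 39.319298)
h = r sin θ − e = 39.319298 − 17 = 22.319298
x = r cos θ + √(L² − h²) = -27.531669 + √(13225.0 − 498.1511) = -27.531669 + 112.813337 = 85.281668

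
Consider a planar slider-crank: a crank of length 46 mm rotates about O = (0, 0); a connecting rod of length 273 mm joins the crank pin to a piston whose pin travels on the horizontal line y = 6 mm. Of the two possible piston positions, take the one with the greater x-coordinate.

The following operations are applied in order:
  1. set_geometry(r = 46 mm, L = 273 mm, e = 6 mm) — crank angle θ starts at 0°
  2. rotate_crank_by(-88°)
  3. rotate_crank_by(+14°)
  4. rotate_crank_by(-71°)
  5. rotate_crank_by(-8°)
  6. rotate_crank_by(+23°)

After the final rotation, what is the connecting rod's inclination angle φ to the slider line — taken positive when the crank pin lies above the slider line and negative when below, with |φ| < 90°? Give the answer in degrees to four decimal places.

set_geometry: r = 46 mm, L = 273 mm, e = 6 mm; θ ← 0°
rotate_crank_by(-88°): θ ← 0° -88° = -88°
rotate_crank_by(+14°): θ ← -88° +14° = -74°
rotate_crank_by(-71°): θ ← -74° -71° = -145°
rotate_crank_by(-8°): θ ← -145° -8° = -153°
rotate_crank_by(+23°): θ ← -153° +23° = -130°
crank pin P = (r cos θ, r sin θ) = (-29.568230, -35.238044)
h = r sin θ − e = -35.238044 − 6 = -41.238044
sin φ = h / L = -41.238044 / 273 = -0.15105511
φ = arcsin(-0.15105511) = -8.688077°

-8.6881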